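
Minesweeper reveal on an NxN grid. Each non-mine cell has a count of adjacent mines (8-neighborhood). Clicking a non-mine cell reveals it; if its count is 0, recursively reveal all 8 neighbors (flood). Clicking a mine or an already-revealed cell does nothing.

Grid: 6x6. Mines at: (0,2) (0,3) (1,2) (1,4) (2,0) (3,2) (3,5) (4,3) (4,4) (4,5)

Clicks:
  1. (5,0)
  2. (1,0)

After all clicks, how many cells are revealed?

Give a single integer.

Click 1 (5,0) count=0: revealed 8 new [(3,0) (3,1) (4,0) (4,1) (4,2) (5,0) (5,1) (5,2)] -> total=8
Click 2 (1,0) count=1: revealed 1 new [(1,0)] -> total=9

Answer: 9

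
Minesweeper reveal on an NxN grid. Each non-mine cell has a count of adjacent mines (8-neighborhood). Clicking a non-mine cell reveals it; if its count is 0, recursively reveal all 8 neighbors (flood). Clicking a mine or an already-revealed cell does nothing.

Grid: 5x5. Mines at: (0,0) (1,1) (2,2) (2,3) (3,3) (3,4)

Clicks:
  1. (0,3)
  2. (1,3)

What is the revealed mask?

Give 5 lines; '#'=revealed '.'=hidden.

Answer: ..###
..###
.....
.....
.....

Derivation:
Click 1 (0,3) count=0: revealed 6 new [(0,2) (0,3) (0,4) (1,2) (1,3) (1,4)] -> total=6
Click 2 (1,3) count=2: revealed 0 new [(none)] -> total=6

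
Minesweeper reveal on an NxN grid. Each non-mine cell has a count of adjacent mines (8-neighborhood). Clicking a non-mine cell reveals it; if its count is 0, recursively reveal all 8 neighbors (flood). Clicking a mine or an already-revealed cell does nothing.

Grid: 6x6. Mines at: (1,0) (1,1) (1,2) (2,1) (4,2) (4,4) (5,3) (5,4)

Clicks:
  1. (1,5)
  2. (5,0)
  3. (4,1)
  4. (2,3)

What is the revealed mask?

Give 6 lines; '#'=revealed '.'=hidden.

Click 1 (1,5) count=0: revealed 12 new [(0,3) (0,4) (0,5) (1,3) (1,4) (1,5) (2,3) (2,4) (2,5) (3,3) (3,4) (3,5)] -> total=12
Click 2 (5,0) count=0: revealed 6 new [(3,0) (3,1) (4,0) (4,1) (5,0) (5,1)] -> total=18
Click 3 (4,1) count=1: revealed 0 new [(none)] -> total=18
Click 4 (2,3) count=1: revealed 0 new [(none)] -> total=18

Answer: ...###
...###
...###
##.###
##....
##....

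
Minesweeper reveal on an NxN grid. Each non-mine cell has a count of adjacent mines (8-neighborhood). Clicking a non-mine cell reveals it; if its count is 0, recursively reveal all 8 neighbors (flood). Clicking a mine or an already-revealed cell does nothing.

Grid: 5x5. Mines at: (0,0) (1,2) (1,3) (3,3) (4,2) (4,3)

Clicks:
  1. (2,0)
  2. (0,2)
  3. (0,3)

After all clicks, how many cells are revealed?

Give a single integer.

Answer: 10

Derivation:
Click 1 (2,0) count=0: revealed 8 new [(1,0) (1,1) (2,0) (2,1) (3,0) (3,1) (4,0) (4,1)] -> total=8
Click 2 (0,2) count=2: revealed 1 new [(0,2)] -> total=9
Click 3 (0,3) count=2: revealed 1 new [(0,3)] -> total=10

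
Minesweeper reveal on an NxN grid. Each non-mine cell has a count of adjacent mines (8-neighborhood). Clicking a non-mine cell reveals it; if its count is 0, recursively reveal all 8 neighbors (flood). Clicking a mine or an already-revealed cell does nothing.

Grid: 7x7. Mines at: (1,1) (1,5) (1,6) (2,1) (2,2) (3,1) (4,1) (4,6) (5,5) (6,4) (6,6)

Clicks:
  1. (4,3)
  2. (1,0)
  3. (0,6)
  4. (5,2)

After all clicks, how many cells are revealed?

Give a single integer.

Answer: 16

Derivation:
Click 1 (4,3) count=0: revealed 14 new [(2,3) (2,4) (2,5) (3,2) (3,3) (3,4) (3,5) (4,2) (4,3) (4,4) (4,5) (5,2) (5,3) (5,4)] -> total=14
Click 2 (1,0) count=2: revealed 1 new [(1,0)] -> total=15
Click 3 (0,6) count=2: revealed 1 new [(0,6)] -> total=16
Click 4 (5,2) count=1: revealed 0 new [(none)] -> total=16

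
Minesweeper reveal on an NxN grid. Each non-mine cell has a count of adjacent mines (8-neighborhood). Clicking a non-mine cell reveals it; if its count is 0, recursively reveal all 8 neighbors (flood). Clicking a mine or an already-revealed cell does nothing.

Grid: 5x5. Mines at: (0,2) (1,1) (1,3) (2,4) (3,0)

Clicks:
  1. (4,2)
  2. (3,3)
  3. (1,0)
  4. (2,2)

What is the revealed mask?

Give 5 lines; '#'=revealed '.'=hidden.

Click 1 (4,2) count=0: revealed 11 new [(2,1) (2,2) (2,3) (3,1) (3,2) (3,3) (3,4) (4,1) (4,2) (4,3) (4,4)] -> total=11
Click 2 (3,3) count=1: revealed 0 new [(none)] -> total=11
Click 3 (1,0) count=1: revealed 1 new [(1,0)] -> total=12
Click 4 (2,2) count=2: revealed 0 new [(none)] -> total=12

Answer: .....
#....
.###.
.####
.####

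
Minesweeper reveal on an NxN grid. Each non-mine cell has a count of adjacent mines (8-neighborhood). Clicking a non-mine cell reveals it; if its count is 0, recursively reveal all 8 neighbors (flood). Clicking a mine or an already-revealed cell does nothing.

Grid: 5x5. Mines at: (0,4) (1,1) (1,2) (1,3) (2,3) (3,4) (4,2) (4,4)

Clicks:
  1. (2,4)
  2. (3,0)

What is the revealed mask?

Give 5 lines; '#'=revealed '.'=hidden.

Click 1 (2,4) count=3: revealed 1 new [(2,4)] -> total=1
Click 2 (3,0) count=0: revealed 6 new [(2,0) (2,1) (3,0) (3,1) (4,0) (4,1)] -> total=7

Answer: .....
.....
##..#
##...
##...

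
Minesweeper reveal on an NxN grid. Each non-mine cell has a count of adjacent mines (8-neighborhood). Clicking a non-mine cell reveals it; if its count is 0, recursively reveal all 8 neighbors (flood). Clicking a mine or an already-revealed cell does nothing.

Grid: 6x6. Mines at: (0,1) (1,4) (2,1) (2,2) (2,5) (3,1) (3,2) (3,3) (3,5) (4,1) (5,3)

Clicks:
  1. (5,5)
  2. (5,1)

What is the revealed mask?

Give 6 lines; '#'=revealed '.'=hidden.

Answer: ......
......
......
......
....##
.#..##

Derivation:
Click 1 (5,5) count=0: revealed 4 new [(4,4) (4,5) (5,4) (5,5)] -> total=4
Click 2 (5,1) count=1: revealed 1 new [(5,1)] -> total=5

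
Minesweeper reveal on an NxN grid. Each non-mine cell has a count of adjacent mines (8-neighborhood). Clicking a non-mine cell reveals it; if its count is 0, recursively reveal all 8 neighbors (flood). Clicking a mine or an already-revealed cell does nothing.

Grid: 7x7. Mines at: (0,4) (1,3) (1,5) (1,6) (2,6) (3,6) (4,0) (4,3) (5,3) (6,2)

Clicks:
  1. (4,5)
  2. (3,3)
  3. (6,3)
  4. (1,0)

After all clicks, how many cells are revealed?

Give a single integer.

Answer: 15

Derivation:
Click 1 (4,5) count=1: revealed 1 new [(4,5)] -> total=1
Click 2 (3,3) count=1: revealed 1 new [(3,3)] -> total=2
Click 3 (6,3) count=2: revealed 1 new [(6,3)] -> total=3
Click 4 (1,0) count=0: revealed 12 new [(0,0) (0,1) (0,2) (1,0) (1,1) (1,2) (2,0) (2,1) (2,2) (3,0) (3,1) (3,2)] -> total=15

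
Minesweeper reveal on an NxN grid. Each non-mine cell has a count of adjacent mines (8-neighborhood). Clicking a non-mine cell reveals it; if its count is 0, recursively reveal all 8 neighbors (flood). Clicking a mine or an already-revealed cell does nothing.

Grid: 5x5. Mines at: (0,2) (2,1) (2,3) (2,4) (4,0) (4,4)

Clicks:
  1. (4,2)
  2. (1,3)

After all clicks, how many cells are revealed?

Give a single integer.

Click 1 (4,2) count=0: revealed 6 new [(3,1) (3,2) (3,3) (4,1) (4,2) (4,3)] -> total=6
Click 2 (1,3) count=3: revealed 1 new [(1,3)] -> total=7

Answer: 7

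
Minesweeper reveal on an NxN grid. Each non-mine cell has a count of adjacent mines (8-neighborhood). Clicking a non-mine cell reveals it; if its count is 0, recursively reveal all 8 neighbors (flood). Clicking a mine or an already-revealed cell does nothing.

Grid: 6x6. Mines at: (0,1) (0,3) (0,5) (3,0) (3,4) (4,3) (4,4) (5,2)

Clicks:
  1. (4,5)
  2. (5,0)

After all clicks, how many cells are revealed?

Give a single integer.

Click 1 (4,5) count=2: revealed 1 new [(4,5)] -> total=1
Click 2 (5,0) count=0: revealed 4 new [(4,0) (4,1) (5,0) (5,1)] -> total=5

Answer: 5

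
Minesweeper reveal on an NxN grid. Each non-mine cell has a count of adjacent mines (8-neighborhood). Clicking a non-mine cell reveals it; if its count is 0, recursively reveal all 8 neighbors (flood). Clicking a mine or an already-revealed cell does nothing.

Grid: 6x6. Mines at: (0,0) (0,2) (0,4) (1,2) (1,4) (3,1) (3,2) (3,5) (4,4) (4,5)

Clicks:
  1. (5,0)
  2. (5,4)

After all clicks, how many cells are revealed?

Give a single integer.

Answer: 9

Derivation:
Click 1 (5,0) count=0: revealed 8 new [(4,0) (4,1) (4,2) (4,3) (5,0) (5,1) (5,2) (5,3)] -> total=8
Click 2 (5,4) count=2: revealed 1 new [(5,4)] -> total=9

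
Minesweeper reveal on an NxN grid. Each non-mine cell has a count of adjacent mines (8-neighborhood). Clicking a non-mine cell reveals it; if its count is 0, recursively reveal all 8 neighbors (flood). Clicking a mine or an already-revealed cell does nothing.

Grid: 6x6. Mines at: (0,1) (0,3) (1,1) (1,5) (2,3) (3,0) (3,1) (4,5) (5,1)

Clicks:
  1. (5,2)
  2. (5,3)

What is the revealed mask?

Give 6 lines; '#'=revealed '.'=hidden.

Answer: ......
......
......
..###.
..###.
..###.

Derivation:
Click 1 (5,2) count=1: revealed 1 new [(5,2)] -> total=1
Click 2 (5,3) count=0: revealed 8 new [(3,2) (3,3) (3,4) (4,2) (4,3) (4,4) (5,3) (5,4)] -> total=9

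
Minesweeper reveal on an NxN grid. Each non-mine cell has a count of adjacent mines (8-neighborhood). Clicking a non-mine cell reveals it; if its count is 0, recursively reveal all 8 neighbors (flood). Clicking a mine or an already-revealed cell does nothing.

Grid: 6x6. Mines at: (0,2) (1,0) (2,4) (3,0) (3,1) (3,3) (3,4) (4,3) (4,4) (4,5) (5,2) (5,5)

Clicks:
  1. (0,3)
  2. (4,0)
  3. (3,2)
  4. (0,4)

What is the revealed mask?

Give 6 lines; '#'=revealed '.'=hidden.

Click 1 (0,3) count=1: revealed 1 new [(0,3)] -> total=1
Click 2 (4,0) count=2: revealed 1 new [(4,0)] -> total=2
Click 3 (3,2) count=3: revealed 1 new [(3,2)] -> total=3
Click 4 (0,4) count=0: revealed 5 new [(0,4) (0,5) (1,3) (1,4) (1,5)] -> total=8

Answer: ...###
...###
......
..#...
#.....
......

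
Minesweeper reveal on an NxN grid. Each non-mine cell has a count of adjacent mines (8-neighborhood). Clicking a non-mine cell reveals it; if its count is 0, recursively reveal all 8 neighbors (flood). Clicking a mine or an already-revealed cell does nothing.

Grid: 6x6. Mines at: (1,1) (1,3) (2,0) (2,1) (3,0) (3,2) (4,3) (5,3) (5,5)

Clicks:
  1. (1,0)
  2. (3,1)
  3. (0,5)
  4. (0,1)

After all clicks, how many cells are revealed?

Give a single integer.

Answer: 13

Derivation:
Click 1 (1,0) count=3: revealed 1 new [(1,0)] -> total=1
Click 2 (3,1) count=4: revealed 1 new [(3,1)] -> total=2
Click 3 (0,5) count=0: revealed 10 new [(0,4) (0,5) (1,4) (1,5) (2,4) (2,5) (3,4) (3,5) (4,4) (4,5)] -> total=12
Click 4 (0,1) count=1: revealed 1 new [(0,1)] -> total=13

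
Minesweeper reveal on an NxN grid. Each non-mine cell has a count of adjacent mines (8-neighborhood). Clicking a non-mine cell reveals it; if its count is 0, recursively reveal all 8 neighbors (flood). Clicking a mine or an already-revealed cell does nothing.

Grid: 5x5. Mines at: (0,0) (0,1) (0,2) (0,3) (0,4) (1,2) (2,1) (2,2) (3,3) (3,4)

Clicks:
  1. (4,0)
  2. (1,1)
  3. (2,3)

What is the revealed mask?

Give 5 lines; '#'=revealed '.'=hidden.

Click 1 (4,0) count=0: revealed 6 new [(3,0) (3,1) (3,2) (4,0) (4,1) (4,2)] -> total=6
Click 2 (1,1) count=6: revealed 1 new [(1,1)] -> total=7
Click 3 (2,3) count=4: revealed 1 new [(2,3)] -> total=8

Answer: .....
.#...
...#.
###..
###..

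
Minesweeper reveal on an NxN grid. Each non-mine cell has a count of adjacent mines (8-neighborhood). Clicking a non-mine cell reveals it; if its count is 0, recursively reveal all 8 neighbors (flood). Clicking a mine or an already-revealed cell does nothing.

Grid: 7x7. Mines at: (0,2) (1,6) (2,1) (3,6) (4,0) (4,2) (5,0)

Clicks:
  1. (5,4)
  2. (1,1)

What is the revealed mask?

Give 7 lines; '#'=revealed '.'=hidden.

Click 1 (5,4) count=0: revealed 31 new [(0,3) (0,4) (0,5) (1,2) (1,3) (1,4) (1,5) (2,2) (2,3) (2,4) (2,5) (3,2) (3,3) (3,4) (3,5) (4,3) (4,4) (4,5) (4,6) (5,1) (5,2) (5,3) (5,4) (5,5) (5,6) (6,1) (6,2) (6,3) (6,4) (6,5) (6,6)] -> total=31
Click 2 (1,1) count=2: revealed 1 new [(1,1)] -> total=32

Answer: ...###.
.#####.
..####.
..####.
...####
.######
.######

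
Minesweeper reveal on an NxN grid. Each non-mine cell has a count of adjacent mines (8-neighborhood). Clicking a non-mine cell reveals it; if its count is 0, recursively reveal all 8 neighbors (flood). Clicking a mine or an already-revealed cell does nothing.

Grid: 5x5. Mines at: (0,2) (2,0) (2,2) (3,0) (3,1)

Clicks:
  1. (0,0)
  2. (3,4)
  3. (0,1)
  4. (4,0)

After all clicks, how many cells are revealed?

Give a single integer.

Answer: 17

Derivation:
Click 1 (0,0) count=0: revealed 4 new [(0,0) (0,1) (1,0) (1,1)] -> total=4
Click 2 (3,4) count=0: revealed 12 new [(0,3) (0,4) (1,3) (1,4) (2,3) (2,4) (3,2) (3,3) (3,4) (4,2) (4,3) (4,4)] -> total=16
Click 3 (0,1) count=1: revealed 0 new [(none)] -> total=16
Click 4 (4,0) count=2: revealed 1 new [(4,0)] -> total=17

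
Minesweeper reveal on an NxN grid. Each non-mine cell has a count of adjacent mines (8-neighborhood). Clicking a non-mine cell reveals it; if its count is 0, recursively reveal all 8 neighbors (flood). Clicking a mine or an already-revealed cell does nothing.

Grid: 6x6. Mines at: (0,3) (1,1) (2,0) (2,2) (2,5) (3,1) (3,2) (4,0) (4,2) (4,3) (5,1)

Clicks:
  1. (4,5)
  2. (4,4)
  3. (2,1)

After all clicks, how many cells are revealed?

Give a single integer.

Answer: 7

Derivation:
Click 1 (4,5) count=0: revealed 6 new [(3,4) (3,5) (4,4) (4,5) (5,4) (5,5)] -> total=6
Click 2 (4,4) count=1: revealed 0 new [(none)] -> total=6
Click 3 (2,1) count=5: revealed 1 new [(2,1)] -> total=7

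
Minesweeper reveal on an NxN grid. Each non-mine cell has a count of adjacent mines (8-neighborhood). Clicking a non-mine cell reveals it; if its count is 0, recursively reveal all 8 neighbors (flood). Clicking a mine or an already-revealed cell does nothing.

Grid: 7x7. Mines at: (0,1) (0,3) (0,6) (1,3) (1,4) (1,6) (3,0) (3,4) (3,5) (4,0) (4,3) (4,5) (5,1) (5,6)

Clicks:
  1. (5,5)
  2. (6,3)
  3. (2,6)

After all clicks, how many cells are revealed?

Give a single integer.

Answer: 9

Derivation:
Click 1 (5,5) count=2: revealed 1 new [(5,5)] -> total=1
Click 2 (6,3) count=0: revealed 7 new [(5,2) (5,3) (5,4) (6,2) (6,3) (6,4) (6,5)] -> total=8
Click 3 (2,6) count=2: revealed 1 new [(2,6)] -> total=9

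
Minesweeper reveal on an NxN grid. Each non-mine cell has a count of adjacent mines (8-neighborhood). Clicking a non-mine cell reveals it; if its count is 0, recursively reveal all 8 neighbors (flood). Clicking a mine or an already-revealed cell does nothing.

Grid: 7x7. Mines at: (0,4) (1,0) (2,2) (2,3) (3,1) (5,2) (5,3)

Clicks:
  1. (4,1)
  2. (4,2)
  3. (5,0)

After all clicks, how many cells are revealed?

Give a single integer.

Answer: 7

Derivation:
Click 1 (4,1) count=2: revealed 1 new [(4,1)] -> total=1
Click 2 (4,2) count=3: revealed 1 new [(4,2)] -> total=2
Click 3 (5,0) count=0: revealed 5 new [(4,0) (5,0) (5,1) (6,0) (6,1)] -> total=7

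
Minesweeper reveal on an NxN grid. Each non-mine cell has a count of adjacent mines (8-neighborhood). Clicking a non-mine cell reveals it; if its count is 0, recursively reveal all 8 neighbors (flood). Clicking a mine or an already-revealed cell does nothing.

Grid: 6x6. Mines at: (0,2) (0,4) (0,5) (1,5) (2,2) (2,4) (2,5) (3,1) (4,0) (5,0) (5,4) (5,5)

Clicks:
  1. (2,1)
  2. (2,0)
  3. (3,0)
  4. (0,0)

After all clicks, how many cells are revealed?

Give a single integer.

Click 1 (2,1) count=2: revealed 1 new [(2,1)] -> total=1
Click 2 (2,0) count=1: revealed 1 new [(2,0)] -> total=2
Click 3 (3,0) count=2: revealed 1 new [(3,0)] -> total=3
Click 4 (0,0) count=0: revealed 4 new [(0,0) (0,1) (1,0) (1,1)] -> total=7

Answer: 7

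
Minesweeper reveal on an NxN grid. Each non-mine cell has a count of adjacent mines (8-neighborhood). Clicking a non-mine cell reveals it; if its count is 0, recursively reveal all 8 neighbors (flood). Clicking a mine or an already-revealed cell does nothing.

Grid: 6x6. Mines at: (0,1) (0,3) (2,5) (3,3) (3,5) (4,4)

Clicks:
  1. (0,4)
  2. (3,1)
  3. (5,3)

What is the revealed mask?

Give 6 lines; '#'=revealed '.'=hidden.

Click 1 (0,4) count=1: revealed 1 new [(0,4)] -> total=1
Click 2 (3,1) count=0: revealed 17 new [(1,0) (1,1) (1,2) (2,0) (2,1) (2,2) (3,0) (3,1) (3,2) (4,0) (4,1) (4,2) (4,3) (5,0) (5,1) (5,2) (5,3)] -> total=18
Click 3 (5,3) count=1: revealed 0 new [(none)] -> total=18

Answer: ....#.
###...
###...
###...
####..
####..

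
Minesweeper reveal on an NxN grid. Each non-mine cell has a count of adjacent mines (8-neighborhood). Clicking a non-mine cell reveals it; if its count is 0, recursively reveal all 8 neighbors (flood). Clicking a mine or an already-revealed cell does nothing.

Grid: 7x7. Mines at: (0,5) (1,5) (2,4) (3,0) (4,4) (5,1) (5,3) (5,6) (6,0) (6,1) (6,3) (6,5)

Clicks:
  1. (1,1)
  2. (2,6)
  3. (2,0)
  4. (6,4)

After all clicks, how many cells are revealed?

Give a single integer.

Click 1 (1,1) count=0: revealed 20 new [(0,0) (0,1) (0,2) (0,3) (0,4) (1,0) (1,1) (1,2) (1,3) (1,4) (2,0) (2,1) (2,2) (2,3) (3,1) (3,2) (3,3) (4,1) (4,2) (4,3)] -> total=20
Click 2 (2,6) count=1: revealed 1 new [(2,6)] -> total=21
Click 3 (2,0) count=1: revealed 0 new [(none)] -> total=21
Click 4 (6,4) count=3: revealed 1 new [(6,4)] -> total=22

Answer: 22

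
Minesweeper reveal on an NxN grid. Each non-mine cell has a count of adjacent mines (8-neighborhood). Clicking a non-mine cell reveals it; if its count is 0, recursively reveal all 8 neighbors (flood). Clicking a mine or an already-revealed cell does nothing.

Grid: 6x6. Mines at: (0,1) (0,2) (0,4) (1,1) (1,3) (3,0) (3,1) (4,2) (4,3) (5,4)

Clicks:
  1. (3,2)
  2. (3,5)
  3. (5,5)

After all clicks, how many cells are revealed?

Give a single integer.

Click 1 (3,2) count=3: revealed 1 new [(3,2)] -> total=1
Click 2 (3,5) count=0: revealed 8 new [(1,4) (1,5) (2,4) (2,5) (3,4) (3,5) (4,4) (4,5)] -> total=9
Click 3 (5,5) count=1: revealed 1 new [(5,5)] -> total=10

Answer: 10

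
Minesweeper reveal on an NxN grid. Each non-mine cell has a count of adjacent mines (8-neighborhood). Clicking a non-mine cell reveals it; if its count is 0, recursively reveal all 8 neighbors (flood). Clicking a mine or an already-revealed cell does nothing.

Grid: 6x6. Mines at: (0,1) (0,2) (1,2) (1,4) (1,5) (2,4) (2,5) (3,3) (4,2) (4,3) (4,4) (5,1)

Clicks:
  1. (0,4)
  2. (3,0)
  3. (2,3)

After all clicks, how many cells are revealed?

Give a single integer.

Answer: 10

Derivation:
Click 1 (0,4) count=2: revealed 1 new [(0,4)] -> total=1
Click 2 (3,0) count=0: revealed 8 new [(1,0) (1,1) (2,0) (2,1) (3,0) (3,1) (4,0) (4,1)] -> total=9
Click 3 (2,3) count=4: revealed 1 new [(2,3)] -> total=10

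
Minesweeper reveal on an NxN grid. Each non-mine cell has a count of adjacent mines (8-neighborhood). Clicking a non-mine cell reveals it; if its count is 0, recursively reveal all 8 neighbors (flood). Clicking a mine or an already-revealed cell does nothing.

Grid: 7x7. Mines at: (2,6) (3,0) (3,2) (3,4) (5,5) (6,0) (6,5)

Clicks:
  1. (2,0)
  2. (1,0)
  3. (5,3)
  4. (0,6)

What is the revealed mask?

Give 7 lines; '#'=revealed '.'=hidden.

Click 1 (2,0) count=1: revealed 1 new [(2,0)] -> total=1
Click 2 (1,0) count=0: revealed 19 new [(0,0) (0,1) (0,2) (0,3) (0,4) (0,5) (0,6) (1,0) (1,1) (1,2) (1,3) (1,4) (1,5) (1,6) (2,1) (2,2) (2,3) (2,4) (2,5)] -> total=20
Click 3 (5,3) count=0: revealed 12 new [(4,1) (4,2) (4,3) (4,4) (5,1) (5,2) (5,3) (5,4) (6,1) (6,2) (6,3) (6,4)] -> total=32
Click 4 (0,6) count=0: revealed 0 new [(none)] -> total=32

Answer: #######
#######
######.
.......
.####..
.####..
.####..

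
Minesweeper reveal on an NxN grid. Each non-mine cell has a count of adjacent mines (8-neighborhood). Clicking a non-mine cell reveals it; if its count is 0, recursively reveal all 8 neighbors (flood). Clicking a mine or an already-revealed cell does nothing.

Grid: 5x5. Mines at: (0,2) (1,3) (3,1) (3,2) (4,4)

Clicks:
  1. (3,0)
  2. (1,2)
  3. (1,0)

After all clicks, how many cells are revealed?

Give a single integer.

Answer: 8

Derivation:
Click 1 (3,0) count=1: revealed 1 new [(3,0)] -> total=1
Click 2 (1,2) count=2: revealed 1 new [(1,2)] -> total=2
Click 3 (1,0) count=0: revealed 6 new [(0,0) (0,1) (1,0) (1,1) (2,0) (2,1)] -> total=8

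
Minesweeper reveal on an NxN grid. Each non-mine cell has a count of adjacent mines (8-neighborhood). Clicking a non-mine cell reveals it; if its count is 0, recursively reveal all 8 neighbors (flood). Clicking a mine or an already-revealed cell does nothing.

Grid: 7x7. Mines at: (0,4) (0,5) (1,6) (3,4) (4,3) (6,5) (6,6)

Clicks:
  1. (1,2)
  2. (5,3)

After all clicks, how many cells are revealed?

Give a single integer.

Answer: 29

Derivation:
Click 1 (1,2) count=0: revealed 29 new [(0,0) (0,1) (0,2) (0,3) (1,0) (1,1) (1,2) (1,3) (2,0) (2,1) (2,2) (2,3) (3,0) (3,1) (3,2) (3,3) (4,0) (4,1) (4,2) (5,0) (5,1) (5,2) (5,3) (5,4) (6,0) (6,1) (6,2) (6,3) (6,4)] -> total=29
Click 2 (5,3) count=1: revealed 0 new [(none)] -> total=29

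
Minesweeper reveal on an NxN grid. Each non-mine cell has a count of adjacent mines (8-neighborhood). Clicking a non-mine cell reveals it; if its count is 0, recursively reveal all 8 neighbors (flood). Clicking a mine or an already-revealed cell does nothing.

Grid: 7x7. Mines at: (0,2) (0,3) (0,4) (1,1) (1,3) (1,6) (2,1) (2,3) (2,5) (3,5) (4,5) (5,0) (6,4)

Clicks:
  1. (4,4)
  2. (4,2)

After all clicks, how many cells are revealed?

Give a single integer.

Answer: 15

Derivation:
Click 1 (4,4) count=2: revealed 1 new [(4,4)] -> total=1
Click 2 (4,2) count=0: revealed 14 new [(3,1) (3,2) (3,3) (3,4) (4,1) (4,2) (4,3) (5,1) (5,2) (5,3) (5,4) (6,1) (6,2) (6,3)] -> total=15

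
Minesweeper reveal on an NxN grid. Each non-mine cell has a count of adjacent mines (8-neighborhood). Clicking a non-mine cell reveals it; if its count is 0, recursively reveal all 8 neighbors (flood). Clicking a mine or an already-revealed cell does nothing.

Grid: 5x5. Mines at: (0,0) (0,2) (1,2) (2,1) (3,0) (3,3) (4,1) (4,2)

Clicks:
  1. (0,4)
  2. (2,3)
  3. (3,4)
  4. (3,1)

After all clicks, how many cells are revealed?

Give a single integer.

Answer: 8

Derivation:
Click 1 (0,4) count=0: revealed 6 new [(0,3) (0,4) (1,3) (1,4) (2,3) (2,4)] -> total=6
Click 2 (2,3) count=2: revealed 0 new [(none)] -> total=6
Click 3 (3,4) count=1: revealed 1 new [(3,4)] -> total=7
Click 4 (3,1) count=4: revealed 1 new [(3,1)] -> total=8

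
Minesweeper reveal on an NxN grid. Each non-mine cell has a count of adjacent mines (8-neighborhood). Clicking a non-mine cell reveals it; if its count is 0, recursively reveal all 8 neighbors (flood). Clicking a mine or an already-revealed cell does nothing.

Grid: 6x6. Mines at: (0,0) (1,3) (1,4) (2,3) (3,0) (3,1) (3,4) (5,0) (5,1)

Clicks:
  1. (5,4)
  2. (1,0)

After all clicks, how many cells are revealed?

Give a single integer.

Answer: 9

Derivation:
Click 1 (5,4) count=0: revealed 8 new [(4,2) (4,3) (4,4) (4,5) (5,2) (5,3) (5,4) (5,5)] -> total=8
Click 2 (1,0) count=1: revealed 1 new [(1,0)] -> total=9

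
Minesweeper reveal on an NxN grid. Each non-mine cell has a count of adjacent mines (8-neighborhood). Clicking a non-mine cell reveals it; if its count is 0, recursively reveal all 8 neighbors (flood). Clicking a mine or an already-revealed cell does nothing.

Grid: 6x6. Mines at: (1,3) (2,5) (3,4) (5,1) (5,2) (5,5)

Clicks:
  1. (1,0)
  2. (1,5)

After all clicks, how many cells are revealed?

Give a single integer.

Answer: 19

Derivation:
Click 1 (1,0) count=0: revealed 18 new [(0,0) (0,1) (0,2) (1,0) (1,1) (1,2) (2,0) (2,1) (2,2) (2,3) (3,0) (3,1) (3,2) (3,3) (4,0) (4,1) (4,2) (4,3)] -> total=18
Click 2 (1,5) count=1: revealed 1 new [(1,5)] -> total=19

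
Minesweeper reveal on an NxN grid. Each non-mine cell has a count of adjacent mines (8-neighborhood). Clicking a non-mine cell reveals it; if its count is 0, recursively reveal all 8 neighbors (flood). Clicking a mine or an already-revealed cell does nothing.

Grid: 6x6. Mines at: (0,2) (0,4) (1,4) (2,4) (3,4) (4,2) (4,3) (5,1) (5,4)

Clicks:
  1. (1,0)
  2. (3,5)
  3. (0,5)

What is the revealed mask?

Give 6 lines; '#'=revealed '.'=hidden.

Click 1 (1,0) count=0: revealed 16 new [(0,0) (0,1) (1,0) (1,1) (1,2) (1,3) (2,0) (2,1) (2,2) (2,3) (3,0) (3,1) (3,2) (3,3) (4,0) (4,1)] -> total=16
Click 2 (3,5) count=2: revealed 1 new [(3,5)] -> total=17
Click 3 (0,5) count=2: revealed 1 new [(0,5)] -> total=18

Answer: ##...#
####..
####..
####.#
##....
......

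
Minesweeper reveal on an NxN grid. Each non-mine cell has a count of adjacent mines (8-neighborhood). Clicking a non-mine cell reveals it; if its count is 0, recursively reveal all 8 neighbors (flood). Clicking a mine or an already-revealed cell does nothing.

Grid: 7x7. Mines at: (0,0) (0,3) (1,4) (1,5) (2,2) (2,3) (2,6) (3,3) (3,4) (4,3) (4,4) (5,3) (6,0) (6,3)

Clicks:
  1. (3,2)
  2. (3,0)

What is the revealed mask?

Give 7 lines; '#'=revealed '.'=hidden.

Answer: .......
##.....
##.....
###....
###....
###....
.......

Derivation:
Click 1 (3,2) count=4: revealed 1 new [(3,2)] -> total=1
Click 2 (3,0) count=0: revealed 12 new [(1,0) (1,1) (2,0) (2,1) (3,0) (3,1) (4,0) (4,1) (4,2) (5,0) (5,1) (5,2)] -> total=13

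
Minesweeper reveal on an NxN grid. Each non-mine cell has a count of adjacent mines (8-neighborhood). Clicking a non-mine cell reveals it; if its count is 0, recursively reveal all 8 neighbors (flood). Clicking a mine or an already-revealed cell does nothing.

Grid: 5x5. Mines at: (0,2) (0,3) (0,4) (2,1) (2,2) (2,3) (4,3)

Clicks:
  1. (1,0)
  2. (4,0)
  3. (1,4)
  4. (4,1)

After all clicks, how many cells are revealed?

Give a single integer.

Answer: 8

Derivation:
Click 1 (1,0) count=1: revealed 1 new [(1,0)] -> total=1
Click 2 (4,0) count=0: revealed 6 new [(3,0) (3,1) (3,2) (4,0) (4,1) (4,2)] -> total=7
Click 3 (1,4) count=3: revealed 1 new [(1,4)] -> total=8
Click 4 (4,1) count=0: revealed 0 new [(none)] -> total=8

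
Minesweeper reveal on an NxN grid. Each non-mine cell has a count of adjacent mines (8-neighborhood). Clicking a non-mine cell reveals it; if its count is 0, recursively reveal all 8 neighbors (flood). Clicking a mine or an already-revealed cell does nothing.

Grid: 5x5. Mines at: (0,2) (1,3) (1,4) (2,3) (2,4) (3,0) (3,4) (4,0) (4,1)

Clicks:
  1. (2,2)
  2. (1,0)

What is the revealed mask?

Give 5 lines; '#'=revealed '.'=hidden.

Click 1 (2,2) count=2: revealed 1 new [(2,2)] -> total=1
Click 2 (1,0) count=0: revealed 6 new [(0,0) (0,1) (1,0) (1,1) (2,0) (2,1)] -> total=7

Answer: ##...
##...
###..
.....
.....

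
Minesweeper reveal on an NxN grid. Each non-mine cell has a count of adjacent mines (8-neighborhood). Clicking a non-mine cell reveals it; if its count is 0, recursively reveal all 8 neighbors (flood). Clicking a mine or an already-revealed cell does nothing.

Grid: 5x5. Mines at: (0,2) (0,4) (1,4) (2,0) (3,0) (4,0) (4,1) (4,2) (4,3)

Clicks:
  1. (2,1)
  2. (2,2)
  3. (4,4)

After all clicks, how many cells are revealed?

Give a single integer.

Answer: 10

Derivation:
Click 1 (2,1) count=2: revealed 1 new [(2,1)] -> total=1
Click 2 (2,2) count=0: revealed 8 new [(1,1) (1,2) (1,3) (2,2) (2,3) (3,1) (3,2) (3,3)] -> total=9
Click 3 (4,4) count=1: revealed 1 new [(4,4)] -> total=10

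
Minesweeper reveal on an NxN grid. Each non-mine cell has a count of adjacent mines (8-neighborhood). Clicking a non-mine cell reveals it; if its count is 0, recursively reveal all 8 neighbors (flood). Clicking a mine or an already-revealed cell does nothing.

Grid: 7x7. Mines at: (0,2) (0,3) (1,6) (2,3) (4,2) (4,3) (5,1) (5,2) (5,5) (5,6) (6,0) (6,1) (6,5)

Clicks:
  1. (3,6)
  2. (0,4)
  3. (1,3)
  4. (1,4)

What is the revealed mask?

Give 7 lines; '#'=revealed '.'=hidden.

Click 1 (3,6) count=0: revealed 9 new [(2,4) (2,5) (2,6) (3,4) (3,5) (3,6) (4,4) (4,5) (4,6)] -> total=9
Click 2 (0,4) count=1: revealed 1 new [(0,4)] -> total=10
Click 3 (1,3) count=3: revealed 1 new [(1,3)] -> total=11
Click 4 (1,4) count=2: revealed 1 new [(1,4)] -> total=12

Answer: ....#..
...##..
....###
....###
....###
.......
.......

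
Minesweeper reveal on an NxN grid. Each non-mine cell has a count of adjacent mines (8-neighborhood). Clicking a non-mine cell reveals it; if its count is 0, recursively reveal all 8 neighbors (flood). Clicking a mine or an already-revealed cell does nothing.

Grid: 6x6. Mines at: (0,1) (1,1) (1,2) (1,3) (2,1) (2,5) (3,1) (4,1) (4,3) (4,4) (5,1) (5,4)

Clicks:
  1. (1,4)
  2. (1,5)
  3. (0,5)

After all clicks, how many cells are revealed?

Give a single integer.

Click 1 (1,4) count=2: revealed 1 new [(1,4)] -> total=1
Click 2 (1,5) count=1: revealed 1 new [(1,5)] -> total=2
Click 3 (0,5) count=0: revealed 2 new [(0,4) (0,5)] -> total=4

Answer: 4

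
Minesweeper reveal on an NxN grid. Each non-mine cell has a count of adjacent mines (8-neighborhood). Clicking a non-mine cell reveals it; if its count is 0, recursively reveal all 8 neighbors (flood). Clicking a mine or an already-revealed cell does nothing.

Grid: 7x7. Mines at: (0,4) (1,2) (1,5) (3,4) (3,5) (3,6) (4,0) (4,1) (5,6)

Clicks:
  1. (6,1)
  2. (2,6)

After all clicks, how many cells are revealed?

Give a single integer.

Click 1 (6,1) count=0: revealed 16 new [(4,2) (4,3) (4,4) (4,5) (5,0) (5,1) (5,2) (5,3) (5,4) (5,5) (6,0) (6,1) (6,2) (6,3) (6,4) (6,5)] -> total=16
Click 2 (2,6) count=3: revealed 1 new [(2,6)] -> total=17

Answer: 17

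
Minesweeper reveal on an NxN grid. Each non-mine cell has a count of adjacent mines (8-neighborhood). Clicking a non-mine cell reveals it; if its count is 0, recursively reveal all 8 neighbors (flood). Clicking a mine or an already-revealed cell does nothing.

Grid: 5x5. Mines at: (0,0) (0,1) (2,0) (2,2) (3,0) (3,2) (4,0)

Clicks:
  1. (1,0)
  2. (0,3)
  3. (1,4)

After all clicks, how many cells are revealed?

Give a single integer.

Answer: 13

Derivation:
Click 1 (1,0) count=3: revealed 1 new [(1,0)] -> total=1
Click 2 (0,3) count=0: revealed 12 new [(0,2) (0,3) (0,4) (1,2) (1,3) (1,4) (2,3) (2,4) (3,3) (3,4) (4,3) (4,4)] -> total=13
Click 3 (1,4) count=0: revealed 0 new [(none)] -> total=13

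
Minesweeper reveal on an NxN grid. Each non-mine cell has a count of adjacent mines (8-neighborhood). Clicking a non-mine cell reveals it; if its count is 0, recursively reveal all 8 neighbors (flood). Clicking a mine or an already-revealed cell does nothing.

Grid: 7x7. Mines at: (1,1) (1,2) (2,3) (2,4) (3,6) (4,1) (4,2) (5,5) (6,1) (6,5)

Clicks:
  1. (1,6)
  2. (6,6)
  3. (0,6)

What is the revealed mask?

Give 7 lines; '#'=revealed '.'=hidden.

Answer: ...####
...####
.....##
.......
.......
.......
......#

Derivation:
Click 1 (1,6) count=0: revealed 10 new [(0,3) (0,4) (0,5) (0,6) (1,3) (1,4) (1,5) (1,6) (2,5) (2,6)] -> total=10
Click 2 (6,6) count=2: revealed 1 new [(6,6)] -> total=11
Click 3 (0,6) count=0: revealed 0 new [(none)] -> total=11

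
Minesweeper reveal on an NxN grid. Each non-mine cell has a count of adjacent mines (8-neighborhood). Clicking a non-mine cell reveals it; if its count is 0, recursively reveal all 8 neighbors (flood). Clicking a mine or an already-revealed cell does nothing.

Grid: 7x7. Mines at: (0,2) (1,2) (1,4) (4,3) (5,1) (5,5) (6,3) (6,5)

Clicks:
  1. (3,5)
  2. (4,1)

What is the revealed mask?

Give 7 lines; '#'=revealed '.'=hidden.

Answer: .....##
.....##
....###
....###
.#..###
.......
.......

Derivation:
Click 1 (3,5) count=0: revealed 13 new [(0,5) (0,6) (1,5) (1,6) (2,4) (2,5) (2,6) (3,4) (3,5) (3,6) (4,4) (4,5) (4,6)] -> total=13
Click 2 (4,1) count=1: revealed 1 new [(4,1)] -> total=14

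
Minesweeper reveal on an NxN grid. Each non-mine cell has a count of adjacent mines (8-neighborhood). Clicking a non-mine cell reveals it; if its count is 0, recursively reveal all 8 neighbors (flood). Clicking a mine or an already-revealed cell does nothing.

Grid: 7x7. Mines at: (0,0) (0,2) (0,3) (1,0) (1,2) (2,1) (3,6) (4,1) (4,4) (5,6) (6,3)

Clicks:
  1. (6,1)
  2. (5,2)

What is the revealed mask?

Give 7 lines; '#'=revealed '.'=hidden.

Answer: .......
.......
.......
.......
.......
###....
###....

Derivation:
Click 1 (6,1) count=0: revealed 6 new [(5,0) (5,1) (5,2) (6,0) (6,1) (6,2)] -> total=6
Click 2 (5,2) count=2: revealed 0 new [(none)] -> total=6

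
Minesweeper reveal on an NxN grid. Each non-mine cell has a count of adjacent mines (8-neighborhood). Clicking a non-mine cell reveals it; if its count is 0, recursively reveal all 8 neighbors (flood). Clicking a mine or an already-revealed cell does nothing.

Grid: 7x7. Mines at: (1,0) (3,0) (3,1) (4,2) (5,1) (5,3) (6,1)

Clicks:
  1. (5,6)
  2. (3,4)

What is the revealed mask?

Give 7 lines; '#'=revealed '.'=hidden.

Answer: .######
.######
.######
..#####
...####
....###
....###

Derivation:
Click 1 (5,6) count=0: revealed 33 new [(0,1) (0,2) (0,3) (0,4) (0,5) (0,6) (1,1) (1,2) (1,3) (1,4) (1,5) (1,6) (2,1) (2,2) (2,3) (2,4) (2,5) (2,6) (3,2) (3,3) (3,4) (3,5) (3,6) (4,3) (4,4) (4,5) (4,6) (5,4) (5,5) (5,6) (6,4) (6,5) (6,6)] -> total=33
Click 2 (3,4) count=0: revealed 0 new [(none)] -> total=33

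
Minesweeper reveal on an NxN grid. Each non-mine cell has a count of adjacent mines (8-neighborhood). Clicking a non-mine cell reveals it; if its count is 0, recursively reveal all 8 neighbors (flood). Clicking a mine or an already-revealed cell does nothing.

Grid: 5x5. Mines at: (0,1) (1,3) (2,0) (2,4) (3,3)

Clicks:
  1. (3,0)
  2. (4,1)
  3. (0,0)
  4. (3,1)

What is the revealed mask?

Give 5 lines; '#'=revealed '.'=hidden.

Answer: #....
.....
.....
###..
###..

Derivation:
Click 1 (3,0) count=1: revealed 1 new [(3,0)] -> total=1
Click 2 (4,1) count=0: revealed 5 new [(3,1) (3,2) (4,0) (4,1) (4,2)] -> total=6
Click 3 (0,0) count=1: revealed 1 new [(0,0)] -> total=7
Click 4 (3,1) count=1: revealed 0 new [(none)] -> total=7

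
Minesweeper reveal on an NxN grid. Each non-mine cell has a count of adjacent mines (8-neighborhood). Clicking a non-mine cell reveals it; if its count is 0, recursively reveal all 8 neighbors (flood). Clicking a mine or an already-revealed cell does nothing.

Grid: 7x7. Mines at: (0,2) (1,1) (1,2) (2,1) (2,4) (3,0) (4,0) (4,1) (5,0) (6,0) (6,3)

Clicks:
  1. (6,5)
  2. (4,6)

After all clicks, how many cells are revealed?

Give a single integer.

Answer: 28

Derivation:
Click 1 (6,5) count=0: revealed 28 new [(0,3) (0,4) (0,5) (0,6) (1,3) (1,4) (1,5) (1,6) (2,5) (2,6) (3,2) (3,3) (3,4) (3,5) (3,6) (4,2) (4,3) (4,4) (4,5) (4,6) (5,2) (5,3) (5,4) (5,5) (5,6) (6,4) (6,5) (6,6)] -> total=28
Click 2 (4,6) count=0: revealed 0 new [(none)] -> total=28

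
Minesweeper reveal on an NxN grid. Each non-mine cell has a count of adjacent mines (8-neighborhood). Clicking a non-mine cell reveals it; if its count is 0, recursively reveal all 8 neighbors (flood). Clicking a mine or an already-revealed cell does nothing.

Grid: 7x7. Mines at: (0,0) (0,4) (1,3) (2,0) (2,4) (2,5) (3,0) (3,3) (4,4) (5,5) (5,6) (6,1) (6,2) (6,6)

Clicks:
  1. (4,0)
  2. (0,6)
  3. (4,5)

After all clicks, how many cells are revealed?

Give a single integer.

Answer: 6

Derivation:
Click 1 (4,0) count=1: revealed 1 new [(4,0)] -> total=1
Click 2 (0,6) count=0: revealed 4 new [(0,5) (0,6) (1,5) (1,6)] -> total=5
Click 3 (4,5) count=3: revealed 1 new [(4,5)] -> total=6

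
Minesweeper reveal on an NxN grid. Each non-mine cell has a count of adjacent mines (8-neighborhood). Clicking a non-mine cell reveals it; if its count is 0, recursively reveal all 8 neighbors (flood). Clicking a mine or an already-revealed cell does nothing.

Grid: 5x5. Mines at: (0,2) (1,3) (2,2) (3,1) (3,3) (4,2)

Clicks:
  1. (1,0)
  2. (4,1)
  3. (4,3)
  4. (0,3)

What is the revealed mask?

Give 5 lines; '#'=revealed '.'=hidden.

Answer: ##.#.
##...
##...
.....
.#.#.

Derivation:
Click 1 (1,0) count=0: revealed 6 new [(0,0) (0,1) (1,0) (1,1) (2,0) (2,1)] -> total=6
Click 2 (4,1) count=2: revealed 1 new [(4,1)] -> total=7
Click 3 (4,3) count=2: revealed 1 new [(4,3)] -> total=8
Click 4 (0,3) count=2: revealed 1 new [(0,3)] -> total=9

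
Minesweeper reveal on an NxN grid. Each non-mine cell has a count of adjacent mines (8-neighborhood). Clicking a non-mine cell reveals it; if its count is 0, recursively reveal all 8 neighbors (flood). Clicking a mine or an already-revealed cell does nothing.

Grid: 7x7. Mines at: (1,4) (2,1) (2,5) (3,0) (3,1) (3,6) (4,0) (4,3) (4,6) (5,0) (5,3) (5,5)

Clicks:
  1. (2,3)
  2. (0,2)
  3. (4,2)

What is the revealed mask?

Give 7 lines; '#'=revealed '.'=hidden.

Click 1 (2,3) count=1: revealed 1 new [(2,3)] -> total=1
Click 2 (0,2) count=0: revealed 8 new [(0,0) (0,1) (0,2) (0,3) (1,0) (1,1) (1,2) (1,3)] -> total=9
Click 3 (4,2) count=3: revealed 1 new [(4,2)] -> total=10

Answer: ####...
####...
...#...
.......
..#....
.......
.......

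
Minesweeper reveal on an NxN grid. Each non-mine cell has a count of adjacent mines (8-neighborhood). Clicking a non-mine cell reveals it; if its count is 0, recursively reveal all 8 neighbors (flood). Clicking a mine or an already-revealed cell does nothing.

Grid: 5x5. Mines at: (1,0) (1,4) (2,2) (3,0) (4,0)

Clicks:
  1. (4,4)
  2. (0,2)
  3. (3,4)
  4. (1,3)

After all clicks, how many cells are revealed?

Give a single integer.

Click 1 (4,4) count=0: revealed 10 new [(2,3) (2,4) (3,1) (3,2) (3,3) (3,4) (4,1) (4,2) (4,3) (4,4)] -> total=10
Click 2 (0,2) count=0: revealed 6 new [(0,1) (0,2) (0,3) (1,1) (1,2) (1,3)] -> total=16
Click 3 (3,4) count=0: revealed 0 new [(none)] -> total=16
Click 4 (1,3) count=2: revealed 0 new [(none)] -> total=16

Answer: 16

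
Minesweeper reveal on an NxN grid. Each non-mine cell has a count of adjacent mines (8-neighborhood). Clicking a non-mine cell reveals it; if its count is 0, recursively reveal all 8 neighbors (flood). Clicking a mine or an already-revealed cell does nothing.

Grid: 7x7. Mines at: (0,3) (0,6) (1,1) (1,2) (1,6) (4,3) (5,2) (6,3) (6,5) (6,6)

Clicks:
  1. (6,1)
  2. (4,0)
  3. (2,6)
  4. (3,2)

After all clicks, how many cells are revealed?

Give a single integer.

Click 1 (6,1) count=1: revealed 1 new [(6,1)] -> total=1
Click 2 (4,0) count=0: revealed 12 new [(2,0) (2,1) (2,2) (3,0) (3,1) (3,2) (4,0) (4,1) (4,2) (5,0) (5,1) (6,0)] -> total=13
Click 3 (2,6) count=1: revealed 1 new [(2,6)] -> total=14
Click 4 (3,2) count=1: revealed 0 new [(none)] -> total=14

Answer: 14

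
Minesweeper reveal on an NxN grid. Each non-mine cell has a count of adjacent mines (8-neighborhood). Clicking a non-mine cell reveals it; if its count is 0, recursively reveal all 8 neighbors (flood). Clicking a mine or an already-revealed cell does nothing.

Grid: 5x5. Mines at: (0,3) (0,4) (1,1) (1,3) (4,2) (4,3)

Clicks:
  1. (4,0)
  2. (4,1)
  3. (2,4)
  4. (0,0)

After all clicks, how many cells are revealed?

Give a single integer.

Answer: 8

Derivation:
Click 1 (4,0) count=0: revealed 6 new [(2,0) (2,1) (3,0) (3,1) (4,0) (4,1)] -> total=6
Click 2 (4,1) count=1: revealed 0 new [(none)] -> total=6
Click 3 (2,4) count=1: revealed 1 new [(2,4)] -> total=7
Click 4 (0,0) count=1: revealed 1 new [(0,0)] -> total=8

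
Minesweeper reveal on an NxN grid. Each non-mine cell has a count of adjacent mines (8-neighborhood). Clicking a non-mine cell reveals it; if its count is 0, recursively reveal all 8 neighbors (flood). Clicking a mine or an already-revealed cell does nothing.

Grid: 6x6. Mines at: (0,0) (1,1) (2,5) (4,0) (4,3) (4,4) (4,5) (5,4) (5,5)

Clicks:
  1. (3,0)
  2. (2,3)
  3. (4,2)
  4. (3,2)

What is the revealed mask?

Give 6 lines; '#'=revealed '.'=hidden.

Answer: ..####
..####
..###.
#.###.
..#...
......

Derivation:
Click 1 (3,0) count=1: revealed 1 new [(3,0)] -> total=1
Click 2 (2,3) count=0: revealed 14 new [(0,2) (0,3) (0,4) (0,5) (1,2) (1,3) (1,4) (1,5) (2,2) (2,3) (2,4) (3,2) (3,3) (3,4)] -> total=15
Click 3 (4,2) count=1: revealed 1 new [(4,2)] -> total=16
Click 4 (3,2) count=1: revealed 0 new [(none)] -> total=16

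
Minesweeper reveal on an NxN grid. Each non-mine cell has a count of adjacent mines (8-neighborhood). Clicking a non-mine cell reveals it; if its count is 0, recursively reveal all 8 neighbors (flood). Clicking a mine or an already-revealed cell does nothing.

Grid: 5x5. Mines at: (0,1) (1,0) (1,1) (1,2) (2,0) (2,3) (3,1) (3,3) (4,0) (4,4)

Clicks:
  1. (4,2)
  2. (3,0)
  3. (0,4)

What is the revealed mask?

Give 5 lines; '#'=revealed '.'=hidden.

Click 1 (4,2) count=2: revealed 1 new [(4,2)] -> total=1
Click 2 (3,0) count=3: revealed 1 new [(3,0)] -> total=2
Click 3 (0,4) count=0: revealed 4 new [(0,3) (0,4) (1,3) (1,4)] -> total=6

Answer: ...##
...##
.....
#....
..#..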